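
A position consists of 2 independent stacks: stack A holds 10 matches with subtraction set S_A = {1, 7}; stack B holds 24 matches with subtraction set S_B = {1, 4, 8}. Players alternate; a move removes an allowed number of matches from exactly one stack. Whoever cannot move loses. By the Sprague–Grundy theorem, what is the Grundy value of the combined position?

0

Stack A, S = {1, 7}:
G(0) = 0
G(1) = mex{0} = 1
G(2) = mex{1} = 0
G(3) = mex{0} = 1
G(4) = mex{1} = 0
G(5) = mex{0} = 1
G(6) = mex{1} = 0
G(7) = mex{0,0} = 1
G(8) = mex{1,1} = 0
G(9) = mex{0,0} = 1
G(10) = mex{1,1} = 0
G_A(10) = 0.
Stack B, S = {1, 4, 8}:
G(0) = 0
G(1) = mex{0} = 1
G(2) = mex{1} = 0
G(3) = mex{0} = 1
G(4) = mex{1,0} = 2
G(5) = mex{2,1} = 0
G(6) = mex{0,0} = 1
G(7) = mex{1,1} = 0
G(8) = mex{0,2,0} = 1
G(9) = mex{1,0,1} = 2
G(10) = mex{2,1,0} = 3
G(11) = mex{3,0,1} = 2
G(12) = mex{2,1,2} = 0
G(13) = mex{0,2,0} = 1
G(14) = mex{1,3,1} = 0
G(15) = mex{0,2,0} = 1
G(16) = mex{1,0,1} = 2
G(17) = mex{2,1,2} = 0
G(18) = mex{0,0,3} = 1
G(19) = mex{1,1,2} = 0
G(20) = mex{0,2,0} = 1
G(21) = mex{1,0,1} = 2
G(22) = mex{2,1,0} = 3
G(23) = mex{3,0,1} = 2
G(24) = mex{2,1,2} = 0
G_B(24) = 0.
Combined Grundy value = 0 ⊕ 0 = 0.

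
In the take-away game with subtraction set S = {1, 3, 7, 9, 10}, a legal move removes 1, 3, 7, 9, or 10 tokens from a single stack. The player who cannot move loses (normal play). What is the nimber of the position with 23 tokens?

G(0) = 0
G(1) = mex{0} = 1
G(2) = mex{1} = 0
G(3) = mex{0,0} = 1
G(4) = mex{1,1} = 0
G(5) = mex{0,0} = 1
G(6) = mex{1,1} = 0
G(7) = mex{0,0,0} = 1
G(8) = mex{1,1,1} = 0
G(9) = mex{0,0,0,0} = 1
G(10) = mex{1,1,1,1,0} = 2
G(11) = mex{2,0,0,0,1} = 3
G(12) = mex{3,1,1,1,0} = 2
G(13) = mex{2,2,0,0,1} = 3
G(14) = mex{3,3,1,1,0} = 2
G(15) = mex{2,2,0,0,1} = 3
G(16) = mex{3,3,1,1,0} = 2
G(17) = mex{2,2,2,0,1} = 3
G(18) = mex{3,3,3,1,0} = 2
G(19) = mex{2,2,2,2,1} = 0
G(20) = mex{0,3,3,3,2} = 1
G(21) = mex{1,2,2,2,3} = 0
G(22) = mex{0,0,3,3,2} = 1
G(23) = mex{1,1,2,2,3} = 0

0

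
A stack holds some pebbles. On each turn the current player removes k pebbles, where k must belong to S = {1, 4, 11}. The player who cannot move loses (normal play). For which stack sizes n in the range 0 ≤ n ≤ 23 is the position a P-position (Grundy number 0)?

0, 2, 5, 7, 10, 12, 15, 17, 20, 22

n :  0  1  2  3  4  5  6  7  8  9 10 11 12 13 14 15 16 17 18 19 20 21 22 23
G :  0  1  0  1  2  0  1  0  1  2  0  1  0  1  2  0  1  0  1  2  0  1  0  1
P-positions are exactly the n with G(n) = 0.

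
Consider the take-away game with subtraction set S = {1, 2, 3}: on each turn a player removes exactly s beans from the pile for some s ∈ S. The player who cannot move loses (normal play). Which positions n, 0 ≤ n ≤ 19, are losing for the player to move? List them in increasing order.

0, 4, 8, 12, 16

n :  0  1  2  3  4  5  6  7  8  9 10 11 12 13 14 15 16 17 18 19
G :  0  1  2  3  0  1  2  3  0  1  2  3  0  1  2  3  0  1  2  3
P-positions are exactly the n with G(n) = 0.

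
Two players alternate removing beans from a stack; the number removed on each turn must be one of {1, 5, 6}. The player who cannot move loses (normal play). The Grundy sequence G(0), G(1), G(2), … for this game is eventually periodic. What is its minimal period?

11

n :  0  1  2  3  4  5  6  7  8  9 10 11 12 13 14 15 16 17 18 19 20 21 22 23
G :  0  1  0  1  0  1  2  3  2  3  2  0  1  0  1  0  1  2  3  2  3  2  0  1
G(n+11) = G(n) holds for n = 0,…,5 (a full window of length max(S) = 6), so the sequence is purely periodic with period 11.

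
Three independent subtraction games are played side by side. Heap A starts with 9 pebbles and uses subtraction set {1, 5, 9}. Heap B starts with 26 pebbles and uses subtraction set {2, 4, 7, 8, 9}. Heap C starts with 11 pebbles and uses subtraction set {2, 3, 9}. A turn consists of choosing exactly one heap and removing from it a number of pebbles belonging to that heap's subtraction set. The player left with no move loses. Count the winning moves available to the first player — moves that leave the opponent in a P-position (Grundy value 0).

Heap A, S = {1, 5, 9}:
n : 0 1 2 3 4 5 6 7 8 9
G : 0 1 0 1 0 1 0 1 0 1
G_A(9) = 1.
Heap B, S = {2, 4, 7, 8, 9}:
G(0) = 0
G(1) = mex{} = 0
G(2) = mex{0} = 1
G(3) = mex{0} = 1
G(4) = mex{1,0} = 2
G(5) = mex{1,0} = 2
G(6) = mex{2,1} = 0
G(7) = mex{2,1,0} = 3
G(8) = mex{0,2,0,0} = 1
G(9) = mex{3,2,1,0,0} = 4
G(10) = mex{1,0,1,1,0} = 2
G(11) = mex{4,3,2,1,1} = 0
G(12) = mex{2,1,2,2,1} = 0
G(13) = mex{0,4,0,2,2} = 1
G(14) = mex{0,2,3,0,2} = 1
G(15) = mex{1,0,1,3,0} = 2
G(16) = mex{1,0,4,1,3} = 2
G(17) = mex{2,1,2,4,1} = 0
G(18) = mex{2,1,0,2,4} = 3
G(19) = mex{0,2,0,0,2} = 1
G(20) = mex{3,2,1,0,0} = 4
G(21) = mex{1,0,1,1,0} = 2
G(22) = mex{4,3,2,1,1} = 0
G(23) = mex{2,1,2,2,1} = 0
G(24) = mex{0,4,0,2,2} = 1
G(25) = mex{0,2,3,0,2} = 1
G(26) = mex{1,0,1,3,0} = 2
G_B(26) = 2.
Heap C, S = {2, 3, 9}:
G(0) = 0
G(1) = mex{} = 0
G(2) = mex{0} = 1
G(3) = mex{0,0} = 1
G(4) = mex{1,0} = 2
G(5) = mex{1,1} = 0
G(6) = mex{2,1} = 0
G(7) = mex{0,2} = 1
G(8) = mex{0,0} = 1
G(9) = mex{1,0,0} = 2
G(10) = mex{1,1,0} = 2
G(11) = mex{2,1,1} = 0
G_C(11) = 0.
Combined Grundy value = 1 ⊕ 2 ⊕ 0 = 3.
A winning move leaves total XOR = 0, i.e. changes one component's Grundy value g to g ⊕ X where X is the current total.
Heap A: need g' = 1⊕3 = 2. Options: 9−1→G=0, 9−5→G=0, 9−9→G=0. Hits: 0.
Heap B: need g' = 2⊕3 = 1. Options: 26−2→G=1, 26−4→G=0, 26−7→G=1, 26−8→G=3, 26−9→G=0. Hits: 2.
Heap C: need g' = 0⊕3 = 3. Options: 11−2→G=2, 11−3→G=1, 11−9→G=1. Hits: 0.

2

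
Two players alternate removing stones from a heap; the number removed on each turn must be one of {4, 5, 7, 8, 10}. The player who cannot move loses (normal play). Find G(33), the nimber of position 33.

n :  0  1  2  3  4  5  6  7  8  9 10 11 12 13 14 15 16 17 18 19 20 21 22 23 24 25 26 27 28 29 30 31 32 33
G :  0  0  0  0  1  1  1  1  2  2  2  2  3  3  0  0  0  0  1  1  1  1  2  2  2  2  3  3  0  0  0  0  1  1

1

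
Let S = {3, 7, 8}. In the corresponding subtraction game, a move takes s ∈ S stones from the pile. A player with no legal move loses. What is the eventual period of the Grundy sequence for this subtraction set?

5

G(0) = 0
G(1) = mex{} = 0
G(2) = mex{} = 0
G(3) = mex{0} = 1
G(4) = mex{0} = 1
G(5) = mex{0} = 1
G(6) = mex{1} = 0
G(7) = mex{1,0} = 2
G(8) = mex{1,0,0} = 2
G(9) = mex{0,0,0} = 1
G(10) = mex{2,1,0} = 3
G(11) = mex{2,1,1} = 0
G(12) = mex{1,1,1} = 0
G(13) = mex{3,0,1} = 2
G(14) = mex{0,2,0} = 1
G(15) = mex{0,2,2} = 1
G(16) = mex{2,1,2} = 0
G(17) = mex{1,3,1} = 0
G(18) = mex{1,0,3} = 2
G(19) = mex{0,0,0} = 1
G(20) = mex{0,2,0} = 1
G(21) = mex{2,1,2} = 0
G(22) = mex{1,1,1} = 0
G(23) = mex{1,0,1} = 2
G(24) = mex{0,0,0} = 1
G(25) = mex{0,2,0} = 1
From n = 11 onward G(n+5) = G(n); since this holds over max(S) = 8 consecutive positions the period is 5 (pre-period 11).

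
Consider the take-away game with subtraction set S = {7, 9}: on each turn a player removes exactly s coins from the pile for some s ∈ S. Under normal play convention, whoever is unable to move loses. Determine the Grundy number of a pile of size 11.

n :  0  1  2  3  4  5  6  7  8  9 10 11
G :  0  0  0  0  0  0  0  1  1  1  1  1

1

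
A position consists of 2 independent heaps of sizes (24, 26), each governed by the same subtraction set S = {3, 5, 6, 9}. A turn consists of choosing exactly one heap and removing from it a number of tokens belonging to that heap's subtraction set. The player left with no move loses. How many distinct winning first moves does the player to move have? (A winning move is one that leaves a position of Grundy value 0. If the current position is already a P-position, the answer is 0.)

0

All heaps use S = {3, 5, 6, 9}:
G(0) = 0
G(1) = mex{} = 0
G(2) = mex{} = 0
G(3) = mex{0} = 1
G(4) = mex{0} = 1
G(5) = mex{0,0} = 1
G(6) = mex{1,0,0} = 2
G(7) = mex{1,0,0} = 2
G(8) = mex{1,1,0} = 2
G(9) = mex{2,1,1,0} = 3
G(10) = mex{2,1,1,0} = 3
G(11) = mex{2,2,1,0} = 3
G(12) = mex{3,2,2,1} = 0
G(13) = mex{3,2,2,1} = 0
G(14) = mex{3,3,2,1} = 0
G(15) = mex{0,3,3,2} = 1
G(16) = mex{0,3,3,2} = 1
G(17) = mex{0,0,3,2} = 1
G(18) = mex{1,0,0,3} = 2
G(19) = mex{1,0,0,3} = 2
G(20) = mex{1,1,0,3} = 2
G(21) = mex{2,1,1,0} = 3
G(22) = mex{2,1,1,0} = 3
G(23) = mex{2,2,1,0} = 3
G(24) = mex{3,2,2,1} = 0
G(25) = mex{3,2,2,1} = 0
G(26) = mex{3,3,2,1} = 0
Heap A: G(24) = 0.
Heap B: G(26) = 0.
Combined Grundy value = 0 ⊕ 0 = 0.
A winning move leaves total XOR = 0, i.e. changes one component's Grundy value g to g ⊕ X where X is the current total.
Heap A: target g' = 0⊕0 = 0, but every legal move changes the Grundy value (mex property), so 0 moves.
Heap B: target g' = 0⊕0 = 0, but every legal move changes the Grundy value (mex property), so 0 moves.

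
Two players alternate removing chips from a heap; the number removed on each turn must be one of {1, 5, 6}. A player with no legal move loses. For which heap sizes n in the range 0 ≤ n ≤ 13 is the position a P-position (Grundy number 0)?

G(0) = 0
G(1) = mex{0} = 1
G(2) = mex{1} = 0
G(3) = mex{0} = 1
G(4) = mex{1} = 0
G(5) = mex{0,0} = 1
G(6) = mex{1,1,0} = 2
G(7) = mex{2,0,1} = 3
G(8) = mex{3,1,0} = 2
G(9) = mex{2,0,1} = 3
G(10) = mex{3,1,0} = 2
G(11) = mex{2,2,1} = 0
G(12) = mex{0,3,2} = 1
G(13) = mex{1,2,3} = 0
P-positions are exactly the n with G(n) = 0.

0, 2, 4, 11, 13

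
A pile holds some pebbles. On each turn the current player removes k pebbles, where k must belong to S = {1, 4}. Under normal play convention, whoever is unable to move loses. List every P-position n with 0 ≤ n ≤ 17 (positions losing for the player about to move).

G(0) = 0
G(1) = mex{0} = 1
G(2) = mex{1} = 0
G(3) = mex{0} = 1
G(4) = mex{1,0} = 2
G(5) = mex{2,1} = 0
G(6) = mex{0,0} = 1
G(7) = mex{1,1} = 0
G(8) = mex{0,2} = 1
G(9) = mex{1,0} = 2
G(10) = mex{2,1} = 0
G(11) = mex{0,0} = 1
G(12) = mex{1,1} = 0
G(13) = mex{0,2} = 1
G(14) = mex{1,0} = 2
G(15) = mex{2,1} = 0
G(16) = mex{0,0} = 1
G(17) = mex{1,1} = 0
P-positions are exactly the n with G(n) = 0.

0, 2, 5, 7, 10, 12, 15, 17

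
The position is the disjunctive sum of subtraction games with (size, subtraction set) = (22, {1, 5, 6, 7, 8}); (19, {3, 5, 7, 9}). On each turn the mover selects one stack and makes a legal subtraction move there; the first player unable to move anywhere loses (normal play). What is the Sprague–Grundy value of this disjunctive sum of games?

Stack A, S = {1, 5, 6, 7, 8}:
G(0) = 0
G(1) = mex{0} = 1
G(2) = mex{1} = 0
G(3) = mex{0} = 1
G(4) = mex{1} = 0
G(5) = mex{0,0} = 1
G(6) = mex{1,1,0} = 2
G(7) = mex{2,0,1,0} = 3
G(8) = mex{3,1,0,1,0} = 2
G(9) = mex{2,0,1,0,1} = 3
G(10) = mex{3,1,0,1,0} = 2
G(11) = mex{2,2,1,0,1} = 3
G(12) = mex{3,3,2,1,0} = 4
G(13) = mex{4,2,3,2,1} = 0
G(14) = mex{0,3,2,3,2} = 1
G(15) = mex{1,2,3,2,3} = 0
G(16) = mex{0,3,2,3,2} = 1
G(17) = mex{1,4,3,2,3} = 0
G(18) = mex{0,0,4,3,2} = 1
G(19) = mex{1,1,0,4,3} = 2
G(20) = mex{2,0,1,0,4} = 3
G(21) = mex{3,1,0,1,0} = 2
G(22) = mex{2,0,1,0,1} = 3
G_A(22) = 3.
Stack B, S = {3, 5, 7, 9}:
n :  0  1  2  3  4  5  6  7  8  9 10 11 12 13 14 15 16 17 18 19
G :  0  0  0  1  1  1  2  2  2  3  3  3  0  0  0  1  1  1  2  2
G_B(19) = 2.
Combined Grundy value = 3 ⊕ 2 = 1.

1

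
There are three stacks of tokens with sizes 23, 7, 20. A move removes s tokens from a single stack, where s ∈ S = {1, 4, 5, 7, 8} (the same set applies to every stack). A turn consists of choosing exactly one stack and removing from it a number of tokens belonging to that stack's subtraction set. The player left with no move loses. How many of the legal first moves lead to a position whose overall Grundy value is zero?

All stacks use S = {1, 4, 5, 7, 8}:
G(0) = 0
G(1) = mex{0} = 1
G(2) = mex{1} = 0
G(3) = mex{0} = 1
G(4) = mex{1,0} = 2
G(5) = mex{2,1,0} = 3
G(6) = mex{3,0,1} = 2
G(7) = mex{2,1,0,0} = 3
G(8) = mex{3,2,1,1,0} = 4
G(9) = mex{4,3,2,0,1} = 5
G(10) = mex{5,2,3,1,0} = 4
G(11) = mex{4,3,2,2,1} = 0
G(12) = mex{0,4,3,3,2} = 1
G(13) = mex{1,5,4,2,3} = 0
G(14) = mex{0,4,5,3,2} = 1
G(15) = mex{1,0,4,4,3} = 2
G(16) = mex{2,1,0,5,4} = 3
G(17) = mex{3,0,1,4,5} = 2
G(18) = mex{2,1,0,0,4} = 3
G(19) = mex{3,2,1,1,0} = 4
G(20) = mex{4,3,2,0,1} = 5
G(21) = mex{5,2,3,1,0} = 4
G(22) = mex{4,3,2,2,1} = 0
G(23) = mex{0,4,3,3,2} = 1
Stack A: G(23) = 1.
Stack B: G(7) = 3.
Stack C: G(20) = 5.
Combined Grundy value = 1 ⊕ 3 ⊕ 5 = 7.
A winning move leaves total XOR = 0, i.e. changes one component's Grundy value g to g ⊕ X where X is the current total.
Stack A: need g' = 1⊕7 = 6. Options: 23−1→G=0, 23−4→G=4, 23−5→G=3, 23−7→G=3, 23−8→G=2. Hits: 0.
Stack B: need g' = 3⊕7 = 4. Options: 7−1→G=2, 7−4→G=1, 7−5→G=0, 7−7→G=0. Hits: 0.
Stack C: need g' = 5⊕7 = 2. Options: 20−1→G=4, 20−4→G=3, 20−5→G=2, 20−7→G=0, 20−8→G=1. Hits: 1.

1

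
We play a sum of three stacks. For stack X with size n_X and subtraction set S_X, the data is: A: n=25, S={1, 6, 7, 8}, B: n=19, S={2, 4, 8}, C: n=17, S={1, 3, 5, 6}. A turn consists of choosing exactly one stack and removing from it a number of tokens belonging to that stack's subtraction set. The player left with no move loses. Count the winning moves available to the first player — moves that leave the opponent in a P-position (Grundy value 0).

Stack A, S = {1, 6, 7, 8}:
n :  0  1  2  3  4  5  6  7  8  9 10 11 12 13 14 15 16 17 18 19 20 21 22 23 24 25
G :  0  1  0  1  0  1  2  3  2  3  2  3  4  0  1  0  1  0  1  2  3  2  3  2  3  4
G_A(25) = 4.
Stack B, S = {2, 4, 8}:
n :  0  1  2  3  4  5  6  7  8  9 10 11 12 13 14 15 16 17 18 19
G :  0  0  1  1  2  2  0  0  1  1  2  2  0  0  1  1  2  2  0  0
G_B(19) = 0.
Stack C, S = {1, 3, 5, 6}:
G(0) = 0
G(1) = mex{0} = 1
G(2) = mex{1} = 0
G(3) = mex{0,0} = 1
G(4) = mex{1,1} = 0
G(5) = mex{0,0,0} = 1
G(6) = mex{1,1,1,0} = 2
G(7) = mex{2,0,0,1} = 3
G(8) = mex{3,1,1,0} = 2
G(9) = mex{2,2,0,1} = 3
G(10) = mex{3,3,1,0} = 2
G(11) = mex{2,2,2,1} = 0
G(12) = mex{0,3,3,2} = 1
G(13) = mex{1,2,2,3} = 0
G(14) = mex{0,0,3,2} = 1
G(15) = mex{1,1,2,3} = 0
G(16) = mex{0,0,0,2} = 1
G(17) = mex{1,1,1,0} = 2
G_C(17) = 2.
Combined Grundy value = 4 ⊕ 0 ⊕ 2 = 6.
A winning move leaves total XOR = 0, i.e. changes one component's Grundy value g to g ⊕ X where X is the current total.
Stack A: need g' = 4⊕6 = 2. Options: 25−1→G=3, 25−6→G=2, 25−7→G=1, 25−8→G=0. Hits: 1.
Stack B: need g' = 0⊕6 = 6. Options: 19−2→G=2, 19−4→G=1, 19−8→G=2. Hits: 0.
Stack C: need g' = 2⊕6 = 4. Options: 17−1→G=1, 17−3→G=1, 17−5→G=1, 17−6→G=0. Hits: 0.

1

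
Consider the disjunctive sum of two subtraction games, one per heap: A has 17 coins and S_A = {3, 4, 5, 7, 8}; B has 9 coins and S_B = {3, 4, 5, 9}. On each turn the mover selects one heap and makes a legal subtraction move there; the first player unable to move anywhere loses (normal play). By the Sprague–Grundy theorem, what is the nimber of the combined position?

1

Heap A, S = {3, 4, 5, 7, 8}:
G(0) = 0
G(1) = mex{} = 0
G(2) = mex{} = 0
G(3) = mex{0} = 1
G(4) = mex{0,0} = 1
G(5) = mex{0,0,0} = 1
G(6) = mex{1,0,0} = 2
G(7) = mex{1,1,0,0} = 2
G(8) = mex{1,1,1,0,0} = 2
G(9) = mex{2,1,1,0,0} = 3
G(10) = mex{2,2,1,1,0} = 3
G(11) = mex{2,2,2,1,1} = 0
G(12) = mex{3,2,2,1,1} = 0
G(13) = mex{3,3,2,2,1} = 0
G(14) = mex{0,3,3,2,2} = 1
G(15) = mex{0,0,3,2,2} = 1
G(16) = mex{0,0,0,3,2} = 1
G(17) = mex{1,0,0,3,3} = 2
G_A(17) = 2.
Heap B, S = {3, 4, 5, 9}:
G(0) = 0
G(1) = mex{} = 0
G(2) = mex{} = 0
G(3) = mex{0} = 1
G(4) = mex{0,0} = 1
G(5) = mex{0,0,0} = 1
G(6) = mex{1,0,0} = 2
G(7) = mex{1,1,0} = 2
G(8) = mex{1,1,1} = 0
G(9) = mex{2,1,1,0} = 3
G_B(9) = 3.
Combined Grundy value = 2 ⊕ 3 = 1.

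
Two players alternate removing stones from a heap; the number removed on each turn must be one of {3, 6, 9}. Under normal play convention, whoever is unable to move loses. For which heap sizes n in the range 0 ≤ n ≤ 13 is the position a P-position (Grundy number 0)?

0, 1, 2, 12, 13

G(0) = 0
G(1) = mex{} = 0
G(2) = mex{} = 0
G(3) = mex{0} = 1
G(4) = mex{0} = 1
G(5) = mex{0} = 1
G(6) = mex{1,0} = 2
G(7) = mex{1,0} = 2
G(8) = mex{1,0} = 2
G(9) = mex{2,1,0} = 3
G(10) = mex{2,1,0} = 3
G(11) = mex{2,1,0} = 3
G(12) = mex{3,2,1} = 0
G(13) = mex{3,2,1} = 0
P-positions are exactly the n with G(n) = 0.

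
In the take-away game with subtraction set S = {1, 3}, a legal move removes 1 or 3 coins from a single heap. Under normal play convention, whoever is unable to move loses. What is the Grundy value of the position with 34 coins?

0

n :  0  1  2  3  4  5  6  7  8  9 10 11 12 13 14 15 16 17 18 19 20 21 22 23 24 25 26 27 28 29 30 31 32 33 34
G :  0  1  0  1  0  1  0  1  0  1  0  1  0  1  0  1  0  1  0  1  0  1  0  1  0  1  0  1  0  1  0  1  0  1  0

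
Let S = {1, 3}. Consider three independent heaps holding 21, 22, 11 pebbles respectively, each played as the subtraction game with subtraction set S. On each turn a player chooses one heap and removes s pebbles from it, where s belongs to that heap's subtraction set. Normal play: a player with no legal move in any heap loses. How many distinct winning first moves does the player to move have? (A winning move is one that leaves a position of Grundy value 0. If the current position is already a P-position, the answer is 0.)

0

All heaps use S = {1, 3}:
n :  0  1  2  3  4  5  6  7  8  9 10 11 12 13 14 15 16 17 18 19 20 21 22
G :  0  1  0  1  0  1  0  1  0  1  0  1  0  1  0  1  0  1  0  1  0  1  0
Heap A: G(21) = 1.
Heap B: G(22) = 0.
Heap C: G(11) = 1.
Combined Grundy value = 1 ⊕ 0 ⊕ 1 = 0.
A winning move leaves total XOR = 0, i.e. changes one component's Grundy value g to g ⊕ X where X is the current total.
Heap A: target g' = 1⊕0 = 1, but every legal move changes the Grundy value (mex property), so 0 moves.
Heap B: target g' = 0⊕0 = 0, but every legal move changes the Grundy value (mex property), so 0 moves.
Heap C: target g' = 1⊕0 = 1, but every legal move changes the Grundy value (mex property), so 0 moves.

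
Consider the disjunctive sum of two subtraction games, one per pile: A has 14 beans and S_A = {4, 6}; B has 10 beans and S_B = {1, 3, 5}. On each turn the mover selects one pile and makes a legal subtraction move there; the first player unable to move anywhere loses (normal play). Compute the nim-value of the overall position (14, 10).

1

Pile A, S = {4, 6}:
G(0) = 0
G(1) = mex{} = 0
G(2) = mex{} = 0
G(3) = mex{} = 0
G(4) = mex{0} = 1
G(5) = mex{0} = 1
G(6) = mex{0,0} = 1
G(7) = mex{0,0} = 1
G(8) = mex{1,0} = 2
G(9) = mex{1,0} = 2
G(10) = mex{1,1} = 0
G(11) = mex{1,1} = 0
G(12) = mex{2,1} = 0
G(13) = mex{2,1} = 0
G(14) = mex{0,2} = 1
G_A(14) = 1.
Pile B, S = {1, 3, 5}:
n :  0  1  2  3  4  5  6  7  8  9 10
G :  0  1  0  1  0  1  0  1  0  1  0
G_B(10) = 0.
Combined Grundy value = 1 ⊕ 0 = 1.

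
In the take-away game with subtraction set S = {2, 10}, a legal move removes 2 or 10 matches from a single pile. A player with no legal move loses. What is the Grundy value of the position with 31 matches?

1

G(0) = 0
G(1) = mex{} = 0
G(2) = mex{0} = 1
G(3) = mex{0} = 1
G(4) = mex{1} = 0
G(5) = mex{1} = 0
G(6) = mex{0} = 1
G(7) = mex{0} = 1
G(8) = mex{1} = 0
G(9) = mex{1} = 0
G(10) = mex{0,0} = 1
G(11) = mex{0,0} = 1
G(12) = mex{1,1} = 0
G(13) = mex{1,1} = 0
G(14) = mex{0,0} = 1
G(15) = mex{0,0} = 1
G(16) = mex{1,1} = 0
G(17) = mex{1,1} = 0
G(18) = mex{0,0} = 1
G(19) = mex{0,0} = 1
G(20) = mex{1,1} = 0
G(21) = mex{1,1} = 0
G(22) = mex{0,0} = 1
G(23) = mex{0,0} = 1
G(24) = mex{1,1} = 0
G(25) = mex{1,1} = 0
G(26) = mex{0,0} = 1
G(27) = mex{0,0} = 1
G(28) = mex{1,1} = 0
G(29) = mex{1,1} = 0
G(30) = mex{0,0} = 1
G(31) = mex{0,0} = 1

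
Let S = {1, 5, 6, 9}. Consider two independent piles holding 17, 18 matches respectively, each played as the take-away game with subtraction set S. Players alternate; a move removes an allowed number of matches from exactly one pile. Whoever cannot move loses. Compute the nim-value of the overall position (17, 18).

3

All piles use S = {1, 5, 6, 9}:
n :  0  1  2  3  4  5  6  7  8  9 10 11 12 13 14 15 16 17 18
G :  0  1  0  1  0  1  2  3  2  3  2  3  0  1  0  1  0  1  2
Pile A: G(17) = 1.
Pile B: G(18) = 2.
Combined Grundy value = 1 ⊕ 2 = 3.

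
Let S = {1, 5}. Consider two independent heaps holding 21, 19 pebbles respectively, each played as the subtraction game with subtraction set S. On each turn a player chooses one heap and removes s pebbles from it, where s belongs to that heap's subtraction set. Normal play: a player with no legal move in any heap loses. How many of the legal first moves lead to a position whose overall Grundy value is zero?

0

All heaps use S = {1, 5}:
G(0) = 0
G(1) = mex{0} = 1
G(2) = mex{1} = 0
G(3) = mex{0} = 1
G(4) = mex{1} = 0
G(5) = mex{0,0} = 1
G(6) = mex{1,1} = 0
G(7) = mex{0,0} = 1
G(8) = mex{1,1} = 0
G(9) = mex{0,0} = 1
G(10) = mex{1,1} = 0
G(11) = mex{0,0} = 1
G(12) = mex{1,1} = 0
G(13) = mex{0,0} = 1
G(14) = mex{1,1} = 0
G(15) = mex{0,0} = 1
G(16) = mex{1,1} = 0
G(17) = mex{0,0} = 1
G(18) = mex{1,1} = 0
G(19) = mex{0,0} = 1
G(20) = mex{1,1} = 0
G(21) = mex{0,0} = 1
Heap A: G(21) = 1.
Heap B: G(19) = 1.
Combined Grundy value = 1 ⊕ 1 = 0.
A winning move leaves total XOR = 0, i.e. changes one component's Grundy value g to g ⊕ X where X is the current total.
Heap A: target g' = 1⊕0 = 1, but every legal move changes the Grundy value (mex property), so 0 moves.
Heap B: target g' = 1⊕0 = 1, but every legal move changes the Grundy value (mex property), so 0 moves.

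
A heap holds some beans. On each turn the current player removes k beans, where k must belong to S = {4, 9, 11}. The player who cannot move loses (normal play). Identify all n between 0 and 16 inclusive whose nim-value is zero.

G(0) = 0
G(1) = mex{} = 0
G(2) = mex{} = 0
G(3) = mex{} = 0
G(4) = mex{0} = 1
G(5) = mex{0} = 1
G(6) = mex{0} = 1
G(7) = mex{0} = 1
G(8) = mex{1} = 0
G(9) = mex{1,0} = 2
G(10) = mex{1,0} = 2
G(11) = mex{1,0,0} = 2
G(12) = mex{0,0,0} = 1
G(13) = mex{2,1,0} = 3
G(14) = mex{2,1,0} = 3
G(15) = mex{2,1,1} = 0
G(16) = mex{1,1,1} = 0
P-positions are exactly the n with G(n) = 0.

0, 1, 2, 3, 8, 15, 16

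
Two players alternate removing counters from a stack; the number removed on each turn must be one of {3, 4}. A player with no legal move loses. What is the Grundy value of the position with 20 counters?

2

n :  0  1  2  3  4  5  6  7  8  9 10 11 12 13 14 15 16 17 18 19 20
G :  0  0  0  1  1  1  2  0  0  0  1  1  1  2  0  0  0  1  1  1  2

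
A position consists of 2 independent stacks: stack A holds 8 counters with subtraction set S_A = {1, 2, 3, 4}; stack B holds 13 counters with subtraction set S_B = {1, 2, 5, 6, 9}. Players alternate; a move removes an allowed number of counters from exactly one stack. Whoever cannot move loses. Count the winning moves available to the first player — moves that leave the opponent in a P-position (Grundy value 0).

0

Stack A, S = {1, 2, 3, 4}:
G(0) = 0
G(1) = mex{0} = 1
G(2) = mex{1,0} = 2
G(3) = mex{2,1,0} = 3
G(4) = mex{3,2,1,0} = 4
G(5) = mex{4,3,2,1} = 0
G(6) = mex{0,4,3,2} = 1
G(7) = mex{1,0,4,3} = 2
G(8) = mex{2,1,0,4} = 3
G_A(8) = 3.
Stack B, S = {1, 2, 5, 6, 9}:
n :  0  1  2  3  4  5  6  7  8  9 10 11 12 13
G :  0  1  2  0  1  2  3  0  1  2  0  1  2  3
G_B(13) = 3.
Combined Grundy value = 3 ⊕ 3 = 0.
A winning move leaves total XOR = 0, i.e. changes one component's Grundy value g to g ⊕ X where X is the current total.
Stack A: target g' = 3⊕0 = 3, but every legal move changes the Grundy value (mex property), so 0 moves.
Stack B: target g' = 3⊕0 = 3, but every legal move changes the Grundy value (mex property), so 0 moves.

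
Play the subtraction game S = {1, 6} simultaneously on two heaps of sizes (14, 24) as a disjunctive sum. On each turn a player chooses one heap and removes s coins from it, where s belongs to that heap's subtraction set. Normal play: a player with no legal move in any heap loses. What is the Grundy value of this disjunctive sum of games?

1

All heaps use S = {1, 6}:
G(0) = 0
G(1) = mex{0} = 1
G(2) = mex{1} = 0
G(3) = mex{0} = 1
G(4) = mex{1} = 0
G(5) = mex{0} = 1
G(6) = mex{1,0} = 2
G(7) = mex{2,1} = 0
G(8) = mex{0,0} = 1
G(9) = mex{1,1} = 0
G(10) = mex{0,0} = 1
G(11) = mex{1,1} = 0
G(12) = mex{0,2} = 1
G(13) = mex{1,0} = 2
G(14) = mex{2,1} = 0
G(15) = mex{0,0} = 1
G(16) = mex{1,1} = 0
G(17) = mex{0,0} = 1
G(18) = mex{1,1} = 0
G(19) = mex{0,2} = 1
G(20) = mex{1,0} = 2
G(21) = mex{2,1} = 0
G(22) = mex{0,0} = 1
G(23) = mex{1,1} = 0
G(24) = mex{0,0} = 1
Heap A: G(14) = 0.
Heap B: G(24) = 1.
Combined Grundy value = 0 ⊕ 1 = 1.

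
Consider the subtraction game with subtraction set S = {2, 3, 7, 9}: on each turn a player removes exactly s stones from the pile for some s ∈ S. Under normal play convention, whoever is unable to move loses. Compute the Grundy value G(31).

G(0) = 0
G(1) = mex{} = 0
G(2) = mex{0} = 1
G(3) = mex{0,0} = 1
G(4) = mex{1,0} = 2
G(5) = mex{1,1} = 0
G(6) = mex{2,1} = 0
G(7) = mex{0,2,0} = 1
G(8) = mex{0,0,0} = 1
G(9) = mex{1,0,1,0} = 2
G(10) = mex{1,1,1,0} = 2
G(11) = mex{2,1,2,1} = 0
G(12) = mex{2,2,0,1} = 3
G(13) = mex{0,2,0,2} = 1
G(14) = mex{3,0,1,0} = 2
G(15) = mex{1,3,1,0} = 2
G(16) = mex{2,1,2,1} = 0
G(17) = mex{2,2,2,1} = 0
G(18) = mex{0,2,0,2} = 1
G(19) = mex{0,0,3,2} = 1
G(20) = mex{1,0,1,0} = 2
G(21) = mex{1,1,2,3} = 0
G(22) = mex{2,1,2,1} = 0
G(23) = mex{0,2,0,2} = 1
G(24) = mex{0,0,0,2} = 1
G(25) = mex{1,0,1,0} = 2
G(26) = mex{1,1,1,0} = 2
G(27) = mex{2,1,2,1} = 0
G(28) = mex{2,2,0,1} = 3
G(29) = mex{0,2,0,2} = 1
G(30) = mex{3,0,1,0} = 2
G(31) = mex{1,3,1,0} = 2

2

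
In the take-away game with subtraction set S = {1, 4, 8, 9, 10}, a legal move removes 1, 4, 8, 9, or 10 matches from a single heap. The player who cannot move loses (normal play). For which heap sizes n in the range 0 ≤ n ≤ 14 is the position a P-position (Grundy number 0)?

0, 2, 5, 7

G(0) = 0
G(1) = mex{0} = 1
G(2) = mex{1} = 0
G(3) = mex{0} = 1
G(4) = mex{1,0} = 2
G(5) = mex{2,1} = 0
G(6) = mex{0,0} = 1
G(7) = mex{1,1} = 0
G(8) = mex{0,2,0} = 1
G(9) = mex{1,0,1,0} = 2
G(10) = mex{2,1,0,1,0} = 3
G(11) = mex{3,0,1,0,1} = 2
G(12) = mex{2,1,2,1,0} = 3
G(13) = mex{3,2,0,2,1} = 4
G(14) = mex{4,3,1,0,2} = 5
P-positions are exactly the n with G(n) = 0.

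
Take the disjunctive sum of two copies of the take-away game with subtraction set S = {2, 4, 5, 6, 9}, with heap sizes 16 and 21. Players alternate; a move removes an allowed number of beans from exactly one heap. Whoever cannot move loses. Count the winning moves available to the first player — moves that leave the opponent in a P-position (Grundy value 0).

All heaps use S = {2, 4, 5, 6, 9}:
G(0) = 0
G(1) = mex{} = 0
G(2) = mex{0} = 1
G(3) = mex{0} = 1
G(4) = mex{1,0} = 2
G(5) = mex{1,0,0} = 2
G(6) = mex{2,1,0,0} = 3
G(7) = mex{2,1,1,0} = 3
G(8) = mex{3,2,1,1} = 0
G(9) = mex{3,2,2,1,0} = 4
G(10) = mex{0,3,2,2,0} = 1
G(11) = mex{4,3,3,2,1} = 0
G(12) = mex{1,0,3,3,1} = 2
G(13) = mex{0,4,0,3,2} = 1
G(14) = mex{2,1,4,0,2} = 3
G(15) = mex{1,0,1,4,3} = 2
G(16) = mex{3,2,0,1,3} = 4
G(17) = mex{2,1,2,0,0} = 3
G(18) = mex{4,3,1,2,4} = 0
G(19) = mex{3,2,3,1,1} = 0
G(20) = mex{0,4,2,3,0} = 1
G(21) = mex{0,3,4,2,2} = 1
Heap A: G(16) = 4.
Heap B: G(21) = 1.
Combined Grundy value = 4 ⊕ 1 = 5.
A winning move leaves total XOR = 0, i.e. changes one component's Grundy value g to g ⊕ X where X is the current total.
Heap A: need g' = 4⊕5 = 1. Options: 16−2→G=3, 16−4→G=2, 16−5→G=0, 16−6→G=1, 16−9→G=3. Hits: 1.
Heap B: need g' = 1⊕5 = 4. Options: 21−2→G=0, 21−4→G=3, 21−5→G=4, 21−6→G=2, 21−9→G=2. Hits: 1.

2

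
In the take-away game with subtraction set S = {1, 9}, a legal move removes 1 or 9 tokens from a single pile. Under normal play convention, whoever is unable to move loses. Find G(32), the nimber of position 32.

n :  0  1  2  3  4  5  6  7  8  9 10 11 12 13 14 15 16 17 18 19 20 21 22 23 24 25 26 27 28 29 30 31 32
G :  0  1  0  1  0  1  0  1  0  1  0  1  0  1  0  1  0  1  0  1  0  1  0  1  0  1  0  1  0  1  0  1  0

0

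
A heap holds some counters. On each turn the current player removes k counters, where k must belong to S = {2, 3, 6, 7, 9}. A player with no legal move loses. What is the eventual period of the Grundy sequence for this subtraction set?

28

n :  0  1  2  3  4  5  6  7  8  9 10 11 12 13 14 15 16 17 18 19 20 21 22 23 24 25 26 27 28 29 30 31 32 33 34 35 36 37 38 39 40 41 42 43 44 45 46 47 48 49 50 51 52 53 54 55 56 57 58 59 60
G :  0  0  1  1  2  0  3  1  2  2  3  3  4  0  5  1  4  0  0  1  1  2  2  3  3  5  2  4  0  0  1  1  4  0  2  1  3  3  2  2  4  0  5  1  4  0  0  1  1  2  2  3  3  5  2  4  0  0  1  1  4
From n = 12 onward G(n+28) = G(n); since this holds over max(S) = 9 consecutive positions the period is 28 (pre-period 12).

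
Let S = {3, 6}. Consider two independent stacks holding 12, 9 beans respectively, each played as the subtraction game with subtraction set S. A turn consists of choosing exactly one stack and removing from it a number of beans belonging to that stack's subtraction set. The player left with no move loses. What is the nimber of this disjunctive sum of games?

1

All stacks use S = {3, 6}:
n :  0  1  2  3  4  5  6  7  8  9 10 11 12
G :  0  0  0  1  1  1  2  2  2  0  0  0  1
Stack A: G(12) = 1.
Stack B: G(9) = 0.
Combined Grundy value = 1 ⊕ 0 = 1.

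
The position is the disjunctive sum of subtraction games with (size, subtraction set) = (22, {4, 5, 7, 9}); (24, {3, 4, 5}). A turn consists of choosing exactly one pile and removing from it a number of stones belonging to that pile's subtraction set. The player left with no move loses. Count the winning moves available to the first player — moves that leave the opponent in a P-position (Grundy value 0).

2

Pile A, S = {4, 5, 7, 9}:
G(0) = 0
G(1) = mex{} = 0
G(2) = mex{} = 0
G(3) = mex{} = 0
G(4) = mex{0} = 1
G(5) = mex{0,0} = 1
G(6) = mex{0,0} = 1
G(7) = mex{0,0,0} = 1
G(8) = mex{1,0,0} = 2
G(9) = mex{1,1,0,0} = 2
G(10) = mex{1,1,0,0} = 2
G(11) = mex{1,1,1,0} = 2
G(12) = mex{2,1,1,0} = 3
G(13) = mex{2,2,1,1} = 0
G(14) = mex{2,2,1,1} = 0
G(15) = mex{2,2,2,1} = 0
G(16) = mex{3,2,2,1} = 0
G(17) = mex{0,3,2,2} = 1
G(18) = mex{0,0,2,2} = 1
G(19) = mex{0,0,3,2} = 1
G(20) = mex{0,0,0,2} = 1
G(21) = mex{1,0,0,3} = 2
G(22) = mex{1,1,0,0} = 2
G_A(22) = 2.
Pile B, S = {3, 4, 5}:
n :  0  1  2  3  4  5  6  7  8  9 10 11 12 13 14 15 16 17 18 19 20 21 22 23 24
G :  0  0  0  1  1  1  2  2  0  0  0  1  1  1  2  2  0  0  0  1  1  1  2  2  0
G_B(24) = 0.
Combined Grundy value = 2 ⊕ 0 = 2.
A winning move leaves total XOR = 0, i.e. changes one component's Grundy value g to g ⊕ X where X is the current total.
Pile A: need g' = 2⊕2 = 0. Options: 22−4→G=1, 22−5→G=1, 22−7→G=0, 22−9→G=0. Hits: 2.
Pile B: need g' = 0⊕2 = 2. Options: 24−3→G=1, 24−4→G=1, 24−5→G=1. Hits: 0.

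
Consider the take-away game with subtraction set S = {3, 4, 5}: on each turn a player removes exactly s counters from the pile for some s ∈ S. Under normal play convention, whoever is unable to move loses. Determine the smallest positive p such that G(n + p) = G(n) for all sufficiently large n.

8

n :  0  1  2  3  4  5  6  7  8  9 10 11 12 13 14 15 16 17
G :  0  0  0  1  1  1  2  2  0  0  0  1  1  1  2  2  0  0
G(n+8) = G(n) holds for n = 0,…,4 (a full window of length max(S) = 5), so the sequence is purely periodic with period 8.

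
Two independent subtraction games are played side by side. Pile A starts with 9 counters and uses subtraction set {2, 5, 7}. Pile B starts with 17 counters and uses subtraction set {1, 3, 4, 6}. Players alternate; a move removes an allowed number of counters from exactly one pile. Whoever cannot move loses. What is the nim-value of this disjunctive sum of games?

3

Pile A, S = {2, 5, 7}:
G(0) = 0
G(1) = mex{} = 0
G(2) = mex{0} = 1
G(3) = mex{0} = 1
G(4) = mex{1} = 0
G(5) = mex{1,0} = 2
G(6) = mex{0,0} = 1
G(7) = mex{2,1,0} = 3
G(8) = mex{1,1,0} = 2
G(9) = mex{3,0,1} = 2
G_A(9) = 2.
Pile B, S = {1, 3, 4, 6}:
n :  0  1  2  3  4  5  6  7  8  9 10 11 12 13 14 15 16 17
G :  0  1  0  1  2  3  2  0  1  0  1  2  3  2  0  1  0  1
G_B(17) = 1.
Combined Grundy value = 2 ⊕ 1 = 3.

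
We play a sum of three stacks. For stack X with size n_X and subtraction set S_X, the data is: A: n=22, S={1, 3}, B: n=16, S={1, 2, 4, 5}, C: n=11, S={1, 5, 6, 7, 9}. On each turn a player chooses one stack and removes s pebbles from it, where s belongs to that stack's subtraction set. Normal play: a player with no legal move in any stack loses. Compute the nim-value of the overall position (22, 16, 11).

2

Stack A, S = {1, 3}:
G(0) = 0
G(1) = mex{0} = 1
G(2) = mex{1} = 0
G(3) = mex{0,0} = 1
G(4) = mex{1,1} = 0
G(5) = mex{0,0} = 1
G(6) = mex{1,1} = 0
G(7) = mex{0,0} = 1
G(8) = mex{1,1} = 0
G(9) = mex{0,0} = 1
G(10) = mex{1,1} = 0
G(11) = mex{0,0} = 1
G(12) = mex{1,1} = 0
G(13) = mex{0,0} = 1
G(14) = mex{1,1} = 0
G(15) = mex{0,0} = 1
G(16) = mex{1,1} = 0
G(17) = mex{0,0} = 1
G(18) = mex{1,1} = 0
G(19) = mex{0,0} = 1
G(20) = mex{1,1} = 0
G(21) = mex{0,0} = 1
G(22) = mex{1,1} = 0
G_A(22) = 0.
Stack B, S = {1, 2, 4, 5}:
G(0) = 0
G(1) = mex{0} = 1
G(2) = mex{1,0} = 2
G(3) = mex{2,1} = 0
G(4) = mex{0,2,0} = 1
G(5) = mex{1,0,1,0} = 2
G(6) = mex{2,1,2,1} = 0
G(7) = mex{0,2,0,2} = 1
G(8) = mex{1,0,1,0} = 2
G(9) = mex{2,1,2,1} = 0
G(10) = mex{0,2,0,2} = 1
G(11) = mex{1,0,1,0} = 2
G(12) = mex{2,1,2,1} = 0
G(13) = mex{0,2,0,2} = 1
G(14) = mex{1,0,1,0} = 2
G(15) = mex{2,1,2,1} = 0
G(16) = mex{0,2,0,2} = 1
G_B(16) = 1.
Stack C, S = {1, 5, 6, 7, 9}:
G(0) = 0
G(1) = mex{0} = 1
G(2) = mex{1} = 0
G(3) = mex{0} = 1
G(4) = mex{1} = 0
G(5) = mex{0,0} = 1
G(6) = mex{1,1,0} = 2
G(7) = mex{2,0,1,0} = 3
G(8) = mex{3,1,0,1} = 2
G(9) = mex{2,0,1,0,0} = 3
G(10) = mex{3,1,0,1,1} = 2
G(11) = mex{2,2,1,0,0} = 3
G_C(11) = 3.
Combined Grundy value = 0 ⊕ 1 ⊕ 3 = 2.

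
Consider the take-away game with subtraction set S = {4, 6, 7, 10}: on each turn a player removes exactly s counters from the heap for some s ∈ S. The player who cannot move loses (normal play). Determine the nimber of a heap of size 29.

0

G(0) = 0
G(1) = mex{} = 0
G(2) = mex{} = 0
G(3) = mex{} = 0
G(4) = mex{0} = 1
G(5) = mex{0} = 1
G(6) = mex{0,0} = 1
G(7) = mex{0,0,0} = 1
G(8) = mex{1,0,0} = 2
G(9) = mex{1,0,0} = 2
G(10) = mex{1,1,0,0} = 2
G(11) = mex{1,1,1,0} = 2
G(12) = mex{2,1,1,0} = 3
G(13) = mex{2,1,1,0} = 3
G(14) = mex{2,2,1,1} = 0
G(15) = mex{2,2,2,1} = 0
G(16) = mex{3,2,2,1} = 0
G(17) = mex{3,2,2,1} = 0
G(18) = mex{0,3,2,2} = 1
G(19) = mex{0,3,3,2} = 1
G(20) = mex{0,0,3,2} = 1
G(21) = mex{0,0,0,2} = 1
G(22) = mex{1,0,0,3} = 2
G(23) = mex{1,0,0,3} = 2
G(24) = mex{1,1,0,0} = 2
G(25) = mex{1,1,1,0} = 2
G(26) = mex{2,1,1,0} = 3
G(27) = mex{2,1,1,0} = 3
G(28) = mex{2,2,1,1} = 0
G(29) = mex{2,2,2,1} = 0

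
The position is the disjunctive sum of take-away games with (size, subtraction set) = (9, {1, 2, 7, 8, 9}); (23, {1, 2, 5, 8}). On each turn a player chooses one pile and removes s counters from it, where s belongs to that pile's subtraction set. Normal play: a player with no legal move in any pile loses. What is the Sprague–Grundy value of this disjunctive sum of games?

Pile A, S = {1, 2, 7, 8, 9}:
n : 0 1 2 3 4 5 6 7 8 9
G : 0 1 2 0 1 2 0 1 2 3
G_A(9) = 3.
Pile B, S = {1, 2, 5, 8}:
G(0) = 0
G(1) = mex{0} = 1
G(2) = mex{1,0} = 2
G(3) = mex{2,1} = 0
G(4) = mex{0,2} = 1
G(5) = mex{1,0,0} = 2
G(6) = mex{2,1,1} = 0
G(7) = mex{0,2,2} = 1
G(8) = mex{1,0,0,0} = 2
G(9) = mex{2,1,1,1} = 0
G(10) = mex{0,2,2,2} = 1
G(11) = mex{1,0,0,0} = 2
G(12) = mex{2,1,1,1} = 0
G(13) = mex{0,2,2,2} = 1
G(14) = mex{1,0,0,0} = 2
G(15) = mex{2,1,1,1} = 0
G(16) = mex{0,2,2,2} = 1
G(17) = mex{1,0,0,0} = 2
G(18) = mex{2,1,1,1} = 0
G(19) = mex{0,2,2,2} = 1
G(20) = mex{1,0,0,0} = 2
G(21) = mex{2,1,1,1} = 0
G(22) = mex{0,2,2,2} = 1
G(23) = mex{1,0,0,0} = 2
G_B(23) = 2.
Combined Grundy value = 3 ⊕ 2 = 1.

1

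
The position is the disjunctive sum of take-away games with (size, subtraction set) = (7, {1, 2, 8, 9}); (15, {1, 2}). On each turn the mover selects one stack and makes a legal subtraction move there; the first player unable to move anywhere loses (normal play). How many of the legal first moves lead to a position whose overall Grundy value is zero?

Stack A, S = {1, 2, 8, 9}:
n : 0 1 2 3 4 5 6 7
G : 0 1 2 0 1 2 0 1
G_A(7) = 1.
Stack B, S = {1, 2}:
n :  0  1  2  3  4  5  6  7  8  9 10 11 12 13 14 15
G :  0  1  2  0  1  2  0  1  2  0  1  2  0  1  2  0
G_B(15) = 0.
Combined Grundy value = 1 ⊕ 0 = 1.
A winning move leaves total XOR = 0, i.e. changes one component's Grundy value g to g ⊕ X where X is the current total.
Stack A: need g' = 1⊕1 = 0. Options: 7−1→G=0, 7−2→G=2. Hits: 1.
Stack B: need g' = 0⊕1 = 1. Options: 15−1→G=2, 15−2→G=1. Hits: 1.

2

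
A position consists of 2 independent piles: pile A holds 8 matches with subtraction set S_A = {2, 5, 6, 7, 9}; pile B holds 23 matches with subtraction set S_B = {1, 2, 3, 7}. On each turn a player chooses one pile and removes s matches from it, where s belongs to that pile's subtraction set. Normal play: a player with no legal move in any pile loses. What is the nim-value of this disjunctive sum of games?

1

Pile A, S = {2, 5, 6, 7, 9}:
n : 0 1 2 3 4 5 6 7 8
G : 0 0 1 1 0 2 1 3 2
G_A(8) = 2.
Pile B, S = {1, 2, 3, 7}:
n :  0  1  2  3  4  5  6  7  8  9 10 11 12 13 14 15 16 17 18 19 20 21 22 23
G :  0  1  2  3  0  1  2  3  0  1  2  3  0  1  2  3  0  1  2  3  0  1  2  3
G_B(23) = 3.
Combined Grundy value = 2 ⊕ 3 = 1.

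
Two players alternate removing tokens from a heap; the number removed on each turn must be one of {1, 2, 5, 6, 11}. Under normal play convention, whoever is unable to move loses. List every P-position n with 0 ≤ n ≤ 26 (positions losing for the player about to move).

0, 3, 7, 10, 17, 20, 24

n :  0  1  2  3  4  5  6  7  8  9 10 11 12 13 14 15 16 17 18 19 20 21 22 23 24 25 26
G :  0  1  2  0  1  2  3  0  1  2  0  1  2  3  4  5  3  0  1  2  0  1  2  3  0  1  2
P-positions are exactly the n with G(n) = 0.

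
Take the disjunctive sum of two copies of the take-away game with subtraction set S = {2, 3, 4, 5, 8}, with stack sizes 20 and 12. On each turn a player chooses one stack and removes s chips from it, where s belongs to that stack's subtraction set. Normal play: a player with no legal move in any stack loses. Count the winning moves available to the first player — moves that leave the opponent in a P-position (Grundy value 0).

2

All stacks use S = {2, 3, 4, 5, 8}:
n :  0  1  2  3  4  5  6  7  8  9 10 11 12 13 14 15 16 17 18 19 20
G :  0  0  1  1  2  2  3  0  4  1  5  2  3  0  0  1  1  2  2  3  0
Stack A: G(20) = 0.
Stack B: G(12) = 3.
Combined Grundy value = 0 ⊕ 3 = 3.
A winning move leaves total XOR = 0, i.e. changes one component's Grundy value g to g ⊕ X where X is the current total.
Stack A: need g' = 0⊕3 = 3. Options: 20−2→G=2, 20−3→G=2, 20−4→G=1, 20−5→G=1, 20−8→G=3. Hits: 1.
Stack B: need g' = 3⊕3 = 0. Options: 12−2→G=5, 12−3→G=1, 12−4→G=4, 12−5→G=0, 12−8→G=2. Hits: 1.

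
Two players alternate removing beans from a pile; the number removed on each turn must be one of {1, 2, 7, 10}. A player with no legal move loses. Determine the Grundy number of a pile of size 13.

G(0) = 0
G(1) = mex{0} = 1
G(2) = mex{1,0} = 2
G(3) = mex{2,1} = 0
G(4) = mex{0,2} = 1
G(5) = mex{1,0} = 2
G(6) = mex{2,1} = 0
G(7) = mex{0,2,0} = 1
G(8) = mex{1,0,1} = 2
G(9) = mex{2,1,2} = 0
G(10) = mex{0,2,0,0} = 1
G(11) = mex{1,0,1,1} = 2
G(12) = mex{2,1,2,2} = 0
G(13) = mex{0,2,0,0} = 1

1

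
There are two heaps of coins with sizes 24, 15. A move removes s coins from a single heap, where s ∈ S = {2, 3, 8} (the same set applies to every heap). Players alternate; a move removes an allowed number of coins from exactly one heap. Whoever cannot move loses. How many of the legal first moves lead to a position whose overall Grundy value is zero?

All heaps use S = {2, 3, 8}:
G(0) = 0
G(1) = mex{} = 0
G(2) = mex{0} = 1
G(3) = mex{0,0} = 1
G(4) = mex{1,0} = 2
G(5) = mex{1,1} = 0
G(6) = mex{2,1} = 0
G(7) = mex{0,2} = 1
G(8) = mex{0,0,0} = 1
G(9) = mex{1,0,0} = 2
G(10) = mex{1,1,1} = 0
G(11) = mex{2,1,1} = 0
G(12) = mex{0,2,2} = 1
G(13) = mex{0,0,0} = 1
G(14) = mex{1,0,0} = 2
G(15) = mex{1,1,1} = 0
G(16) = mex{2,1,1} = 0
G(17) = mex{0,2,2} = 1
G(18) = mex{0,0,0} = 1
G(19) = mex{1,0,0} = 2
G(20) = mex{1,1,1} = 0
G(21) = mex{2,1,1} = 0
G(22) = mex{0,2,2} = 1
G(23) = mex{0,0,0} = 1
G(24) = mex{1,0,0} = 2
Heap A: G(24) = 2.
Heap B: G(15) = 0.
Combined Grundy value = 2 ⊕ 0 = 2.
A winning move leaves total XOR = 0, i.e. changes one component's Grundy value g to g ⊕ X where X is the current total.
Heap A: need g' = 2⊕2 = 0. Options: 24−2→G=1, 24−3→G=0, 24−8→G=0. Hits: 2.
Heap B: need g' = 0⊕2 = 2. Options: 15−2→G=1, 15−3→G=1, 15−8→G=1. Hits: 0.

2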